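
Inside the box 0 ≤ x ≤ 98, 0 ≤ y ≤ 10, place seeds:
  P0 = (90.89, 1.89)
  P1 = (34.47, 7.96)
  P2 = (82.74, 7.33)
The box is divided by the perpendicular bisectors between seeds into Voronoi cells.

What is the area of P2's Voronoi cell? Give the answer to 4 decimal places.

Area of P2's cell: 285.0484

1. box [0,98]×[0,10]: [(0, 0) (98, 0) (98, 10) (0, 10)]
2. ⊥bis P2·P0 via (86.815,4.61): [(0, 0) (83.7379, 0) (90.4127, 10) (0, 10)]  |A|=870.7532
3. ⊥bis P2·P1 via (58.605,7.645): [(58.5052, 0) (83.7379, 0) (90.4127, 10) (58.6357, 10)]  |A|=285.0484
4. canonical 4-gon: [(58.5052, 0) (83.7379, 0) (90.4127, 10) (58.6357, 10)]
5. shoelace: 285.0484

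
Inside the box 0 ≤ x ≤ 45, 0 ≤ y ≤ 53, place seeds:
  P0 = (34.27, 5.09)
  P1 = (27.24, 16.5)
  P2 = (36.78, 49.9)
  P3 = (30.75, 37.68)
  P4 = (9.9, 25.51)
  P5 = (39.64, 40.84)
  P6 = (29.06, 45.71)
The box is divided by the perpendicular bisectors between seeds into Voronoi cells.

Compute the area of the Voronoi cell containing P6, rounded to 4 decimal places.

1. box [0,45]×[0,53]: [(0, 0) (45, 0) (45, 53) (0, 53)]
2. ⊥bis P6·P0 via (31.665,25.4): [(0, 21.3386) (45, 27.1104) (45, 53) (0, 53)]  |A|=1294.8984
3. ⊥bis P6·P1 via (28.15,31.105): [(0, 32.859) (45, 30.0551) (45, 53) (0, 53)]  |A|=969.4333
4. ⊥bis P6·P2 via (32.92,47.805): [(0, 32.859) (42.4681, 30.2129) (30.1004, 53) (0, 53)]  |A|=770.6266
5. ⊥bis P6·P3 via (29.905,41.695): [(0, 35.4012) (35.5871, 42.8909) (30.1004, 53) (0, 53)]  |A|=465.2906
6. ⊥bis P6·P4 via (19.48,35.61): [(16.1228, 38.7944) (35.5871, 42.8909) (30.1004, 53) (1.1461, 53)]  |A|=315.2793
7. ⊥bis P6·P5 via (34.35,43.275): [(16.1228, 38.7944) (34.0215, 42.5614) (34.822, 44.3005) (30.1004, 53) (1.1461, 53)]  |A|=314.0497
8. canonical 5-gon: [(16.1228, 38.7944) (34.0215, 42.5614) (34.822, 44.3005) (30.1004, 53) (1.1461, 53)]
9. shoelace: 314.0497

Area of P6's cell: 314.0497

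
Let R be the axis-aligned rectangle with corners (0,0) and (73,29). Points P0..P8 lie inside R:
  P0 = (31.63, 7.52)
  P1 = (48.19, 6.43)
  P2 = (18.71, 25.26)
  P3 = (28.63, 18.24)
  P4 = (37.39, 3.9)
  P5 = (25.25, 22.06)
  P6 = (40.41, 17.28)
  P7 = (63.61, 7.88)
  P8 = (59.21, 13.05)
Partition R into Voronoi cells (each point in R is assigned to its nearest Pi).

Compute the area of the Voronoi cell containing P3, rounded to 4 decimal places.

1. box [0,73]×[0,29]: [(0, 0) (73, 0) (73, 29) (0, 29)]
2. ⊥bis P3·P0 via (30.13,12.88): [(0, 4.4481) (73, 24.8772) (73, 29) (0, 29)]  |A|=1046.6266
3. ⊥bis P3·P1 via (38.41,12.335): [(0, 4.4481) (40.4895, 15.7791) (48.472, 29) (0, 29)]  |A|=817.4688
4. ⊥bis P3·P2 via (23.67,21.75): [(14.2477, 8.4353) (40.4895, 15.7791) (48.472, 29) (28.8005, 29)]  |A|=346.4277
5. ⊥bis P3·P4 via (33.01,11.07): [(14.2477, 8.4353) (40.4895, 15.7791) (48.472, 29) (28.8005, 29)]  |A|=346.4277
6. ⊥bis P3·P5 via (26.94,20.15): [(15.1645, 9.7309) (14.2477, 8.4353) (40.4895, 15.7791) (48.472, 29) (36.9421, 29)]  |A|=267.9875
7. ⊥bis P3·P6 via (34.52,17.76): [(35.319, 27.5638) (15.1645, 9.7309) (14.2477, 8.4353) (34.2155, 14.0233)]  |A|=136.9844
8. ⊥bis P3·P7 via (46.12,13.06): [(35.319, 27.5638) (15.1645, 9.7309) (14.2477, 8.4353) (34.2155, 14.0233)]  |A|=136.9844
9. ⊥bis P3·P8 via (43.92,15.645): [(35.319, 27.5638) (15.1645, 9.7309) (14.2477, 8.4353) (34.2155, 14.0233)]  |A|=136.9844
10. canonical 4-gon: [(35.319, 27.5638) (15.1645, 9.7309) (14.2477, 8.4353) (34.2155, 14.0233)]
11. shoelace: 136.9844

Area of P3's cell: 136.9844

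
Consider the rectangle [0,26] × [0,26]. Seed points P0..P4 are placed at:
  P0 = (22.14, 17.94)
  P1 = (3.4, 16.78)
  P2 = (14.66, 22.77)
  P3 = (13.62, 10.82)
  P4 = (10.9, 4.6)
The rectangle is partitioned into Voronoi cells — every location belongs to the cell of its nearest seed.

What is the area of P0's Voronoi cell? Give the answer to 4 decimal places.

Area of P0's cell: 125.2384

1. box [0,26]×[0,26]: [(0, 0) (26, 0) (26, 26) (0, 26)]
2. ⊥bis P0·P1 via (12.77,17.36): [(13.8446, 0) (26, 0) (26, 26) (12.2352, 26)]  |A|=336.9631
3. ⊥bis P0·P2 via (18.4,20.355): [(13.0933, 12.1368) (13.8446, 0) (26, 0) (26, 26) (22.0451, 26)]  |A|=268.9646
4. ⊥bis P0·P3 via (17.88,14.38): [(15.9969, 16.6334) (26, 4.6634) (26, 26) (22.0451, 26)]  |A|=125.2384
5. ⊥bis P0·P4 via (16.52,11.27): [(15.9969, 16.6334) (26, 4.6634) (26, 26) (22.0451, 26)]  |A|=125.2384
6. canonical 4-gon: [(15.9969, 16.6334) (26, 4.6634) (26, 26) (22.0451, 26)]
7. shoelace: 125.2384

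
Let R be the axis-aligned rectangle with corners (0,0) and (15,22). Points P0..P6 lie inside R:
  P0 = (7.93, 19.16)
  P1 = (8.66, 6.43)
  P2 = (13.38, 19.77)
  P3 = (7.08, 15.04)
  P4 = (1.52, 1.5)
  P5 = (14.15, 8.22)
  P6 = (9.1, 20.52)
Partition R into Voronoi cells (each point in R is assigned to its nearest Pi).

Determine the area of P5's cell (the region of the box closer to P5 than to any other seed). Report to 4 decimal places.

Area of P5's cell: 43.6349

1. box [0,15]×[0,22]: [(0, 0) (15, 0) (15, 22) (0, 22)]
2. ⊥bis P5·P0 via (11.04,13.69): [(0, 7.4131) (0, 0) (15, 0) (15, 15.9415)]  |A|=175.1597
3. ⊥bis P5·P1 via (11.405,7.325): [(9.5972, 12.8697) (13.7933, 0) (15, 0) (15, 15.9415)]  |A|=50.8295
4. ⊥bis P5·P2 via (13.765,13.995): [(11.2857, 13.8297) (9.5972, 12.8697) (13.7933, 0) (15, 0) (15, 14.0773)]  |A|=47.3675
5. ⊥bis P5·P3 via (10.615,11.63): [(12.8367, 13.9331) (10.1564, 11.1546) (13.7933, 0) (15, 0) (15, 14.0773)]  |A|=43.6349
6. ⊥bis P5·P4 via (7.835,4.86): [(12.8367, 13.9331) (10.1564, 11.1546) (13.7933, 0) (15, 0) (15, 14.0773)]  |A|=43.6349
7. ⊥bis P5·P6 via (11.625,14.37): [(12.8367, 13.9331) (10.1564, 11.1546) (13.7933, 0) (15, 0) (15, 14.0773)]  |A|=43.6349
8. canonical 5-gon: [(12.8367, 13.9331) (10.1564, 11.1546) (13.7933, 0) (15, 0) (15, 14.0773)]
9. shoelace: 43.6349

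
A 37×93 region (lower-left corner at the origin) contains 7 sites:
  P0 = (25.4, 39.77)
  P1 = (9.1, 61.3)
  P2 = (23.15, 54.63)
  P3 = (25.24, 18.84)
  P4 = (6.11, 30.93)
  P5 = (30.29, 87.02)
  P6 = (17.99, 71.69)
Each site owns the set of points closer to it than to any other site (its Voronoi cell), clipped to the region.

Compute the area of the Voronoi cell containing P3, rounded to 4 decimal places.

1. box [0,37]×[0,93]: [(0, 0) (37, 0) (37, 93) (0, 93)]
2. ⊥bis P3·P0 via (25.32,29.305): [(0, 29.4986) (0, 0) (37, 0) (37, 29.2157)]  |A|=1086.214
3. ⊥bis P3·P1 via (17.17,40.07): [(0, 29.4986) (0, 0) (37, 0) (37, 29.2157)]  |A|=1086.214
4. ⊥bis P3·P2 via (24.195,36.735): [(0, 29.4986) (0, 0) (37, 0) (37, 29.2157)]  |A|=1086.214
5. ⊥bis P3·P4 via (15.675,24.885): [(18.5013, 29.3571) (0, 0.0825) (0, 0) (37, 0) (37, 29.2157)]  |A|=814.0953
6. ⊥bis P3·P5 via (27.765,52.93): [(18.5013, 29.3571) (0, 0.0825) (0, 0) (37, 0) (37, 29.2157)]  |A|=814.0953
7. ⊥bis P3·P6 via (21.615,45.265): [(18.5013, 29.3571) (0, 0.0825) (0, 0) (37, 0) (37, 29.2157)]  |A|=814.0953
8. canonical 5-gon: [(18.5013, 29.3571) (0, 0.0825) (0, 0) (37, 0) (37, 29.2157)]
9. shoelace: 814.0953

Area of P3's cell: 814.0953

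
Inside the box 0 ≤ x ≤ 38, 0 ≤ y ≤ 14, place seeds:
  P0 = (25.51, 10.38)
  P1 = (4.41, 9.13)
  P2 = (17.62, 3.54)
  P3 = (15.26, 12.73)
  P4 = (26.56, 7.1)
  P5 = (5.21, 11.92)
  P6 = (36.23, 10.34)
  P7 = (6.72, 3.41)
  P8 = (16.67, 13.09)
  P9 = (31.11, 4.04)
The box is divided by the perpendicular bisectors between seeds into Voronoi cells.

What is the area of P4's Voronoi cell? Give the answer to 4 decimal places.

1. box [0,38]×[0,14]: [(0, 0) (38, 0) (38, 14) (0, 14)]
2. ⊥bis P4·P0 via (26.035,8.74): [(0, 0.4056) (0, 0) (38, 0) (38, 12.5703)]  |A|=246.5418
3. ⊥bis P4·P1 via (15.485,8.115): [(15.2251, 5.2795) (14.7413, 0) (38, 0) (38, 12.5703)]  |A|=204.5405
4. ⊥bis P4·P2 via (22.09,5.32): [(21.3281, 7.2332) (24.2085, 0) (38, 0) (38, 12.5703)]  |A|=154.6635
5. ⊥bis P4·P3 via (20.91,9.915): [(21.3281, 7.2332) (24.2085, 0) (38, 0) (38, 12.5703)]  |A|=154.6635
6. ⊥bis P4·P5 via (15.885,9.51): [(21.3281, 7.2332) (24.2085, 0) (38, 0) (38, 12.5703)]  |A|=154.6635
7. ⊥bis P4·P6 via (31.395,8.72): [(30.8697, 10.2877) (21.3281, 7.2332) (24.2085, 0) (34.3167, 0)]  |A|=90.9024
8. ⊥bis P4·P7 via (16.64,5.255): [(30.8697, 10.2877) (21.3281, 7.2332) (24.2085, 0) (34.3167, 0)]  |A|=90.9024
9. ⊥bis P4·P8 via (21.615,10.095): [(30.8697, 10.2877) (21.3281, 7.2332) (24.2085, 0) (34.3167, 0)]  |A|=90.9024
10. ⊥bis P4·P9 via (28.835,5.57): [(31.2482, 9.1582) (30.8697, 10.2877) (21.3281, 7.2332) (24.2085, 0) (25.089, 0)]  |A|=48.6479
11. canonical 5-gon: [(31.2482, 9.1582) (30.8697, 10.2877) (21.3281, 7.2332) (24.2085, 0) (25.089, 0)]
12. shoelace: 48.6479

Area of P4's cell: 48.6479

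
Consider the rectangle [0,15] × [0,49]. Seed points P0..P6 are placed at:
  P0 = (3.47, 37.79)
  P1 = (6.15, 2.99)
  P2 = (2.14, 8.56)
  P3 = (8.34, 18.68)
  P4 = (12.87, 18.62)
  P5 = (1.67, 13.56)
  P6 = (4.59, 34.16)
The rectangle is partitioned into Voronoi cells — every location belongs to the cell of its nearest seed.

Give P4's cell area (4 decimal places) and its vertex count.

1. box [0,15]×[0,49]: [(0, 0) (15, 0) (15, 49) (0, 49)]
2. ⊥bis P4·P0 via (8.17,28.205): [(0, 24.1988) (0, 0) (15, 0) (15, 31.5541)]  |A|=418.147
3. ⊥bis P4·P1 via (9.51,10.805): [(0, 24.1988) (0, 14.8938) (15, 8.4446) (15, 31.5541)]  |A|=243.1092
4. ⊥bis P4·P2 via (7.505,13.59): [(0, 24.1988) (0, 21.5948) (10.5254, 10.3684) (15, 8.4446) (15, 31.5541)]  |A|=207.8434
5. ⊥bis P4·P3 via (10.605,18.65): [(10.7483, 29.4693) (10.4957, 10.4001) (10.5254, 10.3684) (15, 8.4446) (15, 31.5541)]  |A|=92.3628
6. ⊥bis P4·P5 via (7.27,16.09): [(10.7483, 29.4693) (10.4957, 10.4001) (10.5254, 10.3684) (15, 8.4446) (15, 31.5541)]  |A|=92.3628
7. ⊥bis P4·P6 via (8.73,26.39): [(10.7216, 27.4511) (10.4957, 10.4001) (10.5254, 10.3684) (15, 8.4446) (15, 29.7308)]  |A|=84.2
8. canonical 5-gon: [(10.7216, 27.4511) (10.4957, 10.4001) (10.5254, 10.3684) (15, 8.4446) (15, 29.7308)]
9. shoelace: 84.2

Area of P4's cell: 84.2000 (5 vertices)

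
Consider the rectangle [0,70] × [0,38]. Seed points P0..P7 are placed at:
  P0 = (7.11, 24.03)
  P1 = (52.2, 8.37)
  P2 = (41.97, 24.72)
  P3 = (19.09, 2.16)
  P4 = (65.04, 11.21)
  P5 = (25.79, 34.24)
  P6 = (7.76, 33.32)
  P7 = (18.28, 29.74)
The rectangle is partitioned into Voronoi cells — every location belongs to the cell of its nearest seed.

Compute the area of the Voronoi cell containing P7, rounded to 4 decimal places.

1. box [0,70]×[0,38]: [(0, 0) (70, 0) (70, 38) (0, 38)]
2. ⊥bis P7·P0 via (12.695,26.885): [(26.4384, 0) (70, 0) (70, 38) (7.0131, 38)]  |A|=2024.4219
3. ⊥bis P7·P1 via (35.24,19.055): [(25.0035, 2.8069) (47.1756, 38) (7.0131, 38)]  |A|=706.7208
4. ⊥bis P7·P2 via (30.125,27.23): [(24.9654, 2.8814) (32.4072, 38) (7.0131, 38)]  |A|=445.9028
5. ⊥bis P7·P3 via (18.685,15.95): [(18.2908, 15.9384) (27.7914, 16.2174) (32.4072, 38) (7.0131, 38)]  |A|=382.9466
6. ⊥bis P7·P4 via (41.66,20.475): [(18.2908, 15.9384) (27.7914, 16.2174) (32.4072, 38) (7.0131, 38)]  |A|=382.9466
7. ⊥bis P7·P5 via (22.035,31.99): [(18.2908, 15.9384) (27.7914, 16.2174) (28.7566, 20.7724) (18.4338, 38) (7.0131, 38)]  |A|=262.5824
8. ⊥bis P7·P6 via (13.02,31.53): [(11.9411, 28.3597) (18.2908, 15.9384) (27.7914, 16.2174) (28.7566, 20.7724) (18.4338, 38) (15.2218, 38)]  |A|=223.0156
9. canonical 6-gon: [(11.9411, 28.3597) (18.2908, 15.9384) (27.7914, 16.2174) (28.7566, 20.7724) (18.4338, 38) (15.2218, 38)]
10. shoelace: 223.0156

Area of P7's cell: 223.0156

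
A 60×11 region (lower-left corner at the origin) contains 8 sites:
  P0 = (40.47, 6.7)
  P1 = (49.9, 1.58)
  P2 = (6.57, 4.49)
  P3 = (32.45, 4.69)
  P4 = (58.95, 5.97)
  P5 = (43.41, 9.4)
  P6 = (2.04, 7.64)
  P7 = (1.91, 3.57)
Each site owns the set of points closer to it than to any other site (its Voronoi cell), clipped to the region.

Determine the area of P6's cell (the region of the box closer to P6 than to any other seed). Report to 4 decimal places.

1. box [0,60]×[0,11]: [(0, 0) (60, 0) (60, 11) (0, 11)]
2. ⊥bis P6·P0 via (21.255,7.17): [(0, 0) (21.0796, 0) (21.3487, 11) (0, 11)]  |A|=233.3557
3. ⊥bis P6·P1 via (25.97,4.61): [(0, 0) (21.0796, 0) (21.3487, 11) (0, 11)]  |A|=233.3557
4. ⊥bis P6·P2 via (4.305,6.065): [(0, 0) (0.0876, 0) (7.7366, 11) (0, 11)]  |A|=43.0333
5. ⊥bis P6·P3 via (17.245,6.165): [(0, 0) (0.0876, 0) (7.7366, 11) (0, 11)]  |A|=43.0333
6. ⊥bis P6·P4 via (30.495,6.805): [(0, 0) (0.0876, 0) (7.7366, 11) (0, 11)]  |A|=43.0333
7. ⊥bis P6·P5 via (22.725,8.52): [(0, 0) (0.0876, 0) (7.7366, 11) (0, 11)]  |A|=43.0333
8. ⊥bis P6·P7 via (1.975,5.605): [(0, 5.6681) (3.9415, 5.5422) (7.7366, 11) (0, 11)]  |A|=31.6203
9. canonical 4-gon: [(0, 5.6681) (3.9415, 5.5422) (7.7366, 11) (0, 11)]
10. shoelace: 31.6203

Area of P6's cell: 31.6203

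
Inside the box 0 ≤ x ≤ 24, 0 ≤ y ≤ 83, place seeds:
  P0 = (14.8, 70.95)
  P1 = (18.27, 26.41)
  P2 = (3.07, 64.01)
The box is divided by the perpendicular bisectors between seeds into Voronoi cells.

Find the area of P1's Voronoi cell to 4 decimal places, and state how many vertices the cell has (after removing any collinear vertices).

1. box [0,24]×[0,83]: [(0, 0) (24, 0) (24, 83) (0, 83)]
2. ⊥bis P1·P0 via (16.535,48.68): [(0, 47.3918) (0, 0) (24, 0) (24, 49.2616)]  |A|=1159.8405
3. ⊥bis P1·P2 via (10.67,45.21): [(19.9027, 48.9424) (0, 40.8966) (0, 0) (24, 0) (24, 49.2616)]  |A|=1095.2045
4. canonical 5-gon: [(19.9027, 48.9424) (0, 40.8966) (0, 0) (24, 0) (24, 49.2616)]
5. shoelace: 1095.2045

Area of P1's cell: 1095.2045 (5 vertices)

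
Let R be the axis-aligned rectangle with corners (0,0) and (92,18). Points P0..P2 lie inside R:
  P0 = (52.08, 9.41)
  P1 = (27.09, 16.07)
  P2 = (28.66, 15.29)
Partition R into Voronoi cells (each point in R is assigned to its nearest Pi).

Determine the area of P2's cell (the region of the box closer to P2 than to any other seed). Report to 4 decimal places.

Area of P2's cell: 269.5077

1. box [0,92]×[0,18]: [(0, 0) (92, 0) (92, 18) (0, 18)]
2. ⊥bis P2·P0 via (40.37,12.35): [(0, 0) (37.2693, 0) (41.7885, 18) (0, 18)]  |A|=711.5206
3. ⊥bis P2·P1 via (27.875,15.68): [(20.0849, 0) (37.2693, 0) (41.7885, 18) (29.0276, 18)]  |A|=269.5077
4. canonical 4-gon: [(20.0849, 0) (37.2693, 0) (41.7885, 18) (29.0276, 18)]
5. shoelace: 269.5077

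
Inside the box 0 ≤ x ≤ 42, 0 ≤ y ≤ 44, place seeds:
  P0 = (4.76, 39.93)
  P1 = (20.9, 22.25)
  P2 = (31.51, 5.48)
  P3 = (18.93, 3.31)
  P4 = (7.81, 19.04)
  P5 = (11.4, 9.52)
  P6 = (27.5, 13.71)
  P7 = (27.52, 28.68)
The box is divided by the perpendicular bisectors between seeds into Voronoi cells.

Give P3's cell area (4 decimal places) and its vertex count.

Area of P3's cell: 109.9325 (4 vertices)

1. box [0,42]×[0,44]: [(0, 0) (42, 0) (42, 44) (0, 44)]
2. ⊥bis P3·P0 via (11.845,21.62): [(0, 17.0366) (0, 0) (42, 0) (42, 33.2884)]  |A|=1056.825
3. ⊥bis P3·P1 via (19.915,12.78): [(0, 14.8514) (0, 0) (42, 0) (42, 10.4829)]  |A|=532.0201
4. ⊥bis P3·P2 via (25.22,4.395): [(23.8441, 12.3713) (0, 14.8514) (0, 0) (25.9781, 0)]  |A|=337.7512
5. ⊥bis P3·P4 via (13.37,11.175): [(23.8441, 12.3713) (16.1887, 13.1676) (0, 1.7234) (0, 0) (25.9781, 0)]  |A|=231.4885
6. ⊥bis P3·P5 via (15.165,6.415): [(23.8441, 12.3713) (20.3748, 12.7322) (9.8745, 0) (25.9781, 0)]  |A|=123.5919
7. ⊥bis P3·P6 via (23.215,8.51): [(24.7248, 7.2659) (19.4508, 11.6118) (9.8745, 0) (25.9781, 0)]  |A|=109.9325
8. ⊥bis P3·P7 via (23.225,15.995): [(24.7248, 7.2659) (19.4508, 11.6118) (9.8745, 0) (25.9781, 0)]  |A|=109.9325
9. canonical 4-gon: [(24.7248, 7.2659) (19.4508, 11.6118) (9.8745, 0) (25.9781, 0)]
10. shoelace: 109.9325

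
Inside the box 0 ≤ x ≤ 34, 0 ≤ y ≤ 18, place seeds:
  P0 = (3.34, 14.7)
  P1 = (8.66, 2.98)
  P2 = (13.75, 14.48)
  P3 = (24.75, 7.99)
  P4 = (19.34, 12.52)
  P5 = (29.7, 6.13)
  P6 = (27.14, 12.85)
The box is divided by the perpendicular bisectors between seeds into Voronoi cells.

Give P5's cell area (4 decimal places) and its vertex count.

Area of P5's cell: 78.4630 (4 vertices)

1. box [0,34]×[0,18]: [(0, 0) (34, 0) (34, 18) (0, 18)]
2. ⊥bis P5·P0 via (16.52,10.415): [(13.1339, 0) (34, 0) (34, 18) (18.986, 18)]  |A|=322.9206
3. ⊥bis P5·P1 via (19.18,4.555): [(17.7406, 14.1693) (19.862, 0) (34, 0) (34, 18) (18.986, 18)]  |A|=275.2549
4. ⊥bis P5·P2 via (21.725,10.305): [(19.0765, 5.246) (19.862, 0) (34, 0) (34, 18) (25.7534, 18)]  |A|=223.9836
5. ⊥bis P5·P3 via (27.225,7.06): [(24.5722, 0) (34, 0) (34, 18) (31.3358, 18)]  |A|=108.8285
6. ⊥bis P5·P4 via (24.52,9.325): [(24.5722, 0) (34, 0) (34, 18) (31.3358, 18)]  |A|=108.8285
7. ⊥bis P5·P6 via (28.42,9.49): [(28.091, 9.3647) (24.5722, 0) (34, 0) (34, 11.6157)]  |A|=78.463
8. canonical 4-gon: [(28.091, 9.3647) (24.5722, 0) (34, 0) (34, 11.6157)]
9. shoelace: 78.463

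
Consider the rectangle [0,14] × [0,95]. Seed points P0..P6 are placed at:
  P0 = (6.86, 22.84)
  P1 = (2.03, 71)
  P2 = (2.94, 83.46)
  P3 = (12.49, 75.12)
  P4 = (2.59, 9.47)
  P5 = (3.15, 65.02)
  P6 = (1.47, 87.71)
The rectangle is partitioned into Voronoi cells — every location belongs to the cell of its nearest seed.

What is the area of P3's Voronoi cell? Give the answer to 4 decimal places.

Area of P3's cell: 104.6851

1. box [0,14]×[0,95]: [(0, 0) (14, 0) (14, 95) (0, 95)]
2. ⊥bis P3·P0 via (9.675,48.98): [(0, 50.0219) (14, 48.5142) (14, 95) (0, 95)]  |A|=640.247
3. ⊥bis P3·P1 via (7.26,73.06): [(0, 91.4919) (14, 55.9483) (14, 95) (0, 95)]  |A|=297.9186
4. ⊥bis P3·P2 via (7.715,79.29): [(5.7103, 76.9944) (14, 55.9483) (14, 86.4869)]  |A|=126.578
5. ⊥bis P3·P4 via (7.54,42.295): [(5.7103, 76.9944) (14, 55.9483) (14, 86.4869)]  |A|=126.578
6. ⊥bis P3·P5 via (7.82,70.07): [(5.7103, 76.9944) (8.7916, 69.1715) (14, 64.355) (14, 86.4869)]  |A|=104.6851
7. ⊥bis P3·P6 via (6.98,81.415): [(5.7103, 76.9944) (8.7916, 69.1715) (14, 64.355) (14, 86.4869)]  |A|=104.6851
8. canonical 4-gon: [(5.7103, 76.9944) (8.7916, 69.1715) (14, 64.355) (14, 86.4869)]
9. shoelace: 104.6851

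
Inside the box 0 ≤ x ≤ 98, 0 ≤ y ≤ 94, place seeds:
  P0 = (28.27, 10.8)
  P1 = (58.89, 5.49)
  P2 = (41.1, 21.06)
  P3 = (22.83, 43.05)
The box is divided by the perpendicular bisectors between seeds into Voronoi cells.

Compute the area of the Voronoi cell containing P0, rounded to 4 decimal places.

1. box [0,98]×[0,94]: [(0, 0) (98, 0) (98, 94) (0, 94)]
2. ⊥bis P0·P1 via (43.58,8.145): [(0, 0) (42.1675, 0) (58.4686, 94) (0, 94)]  |A|=4729.8996
3. ⊥bis P0·P2 via (34.685,15.93): [(0, 59.3032) (0, 0) (42.1675, 0) (43.1043, 5.4018)]  |A|=1392.0001
4. ⊥bis P0·P3 via (25.55,26.925): [(25.8517, 26.9759) (0, 22.6152) (0, 0) (42.1675, 0) (43.1043, 5.4018)]  |A|=917.7762
5. canonical 5-gon: [(25.8517, 26.9759) (0, 22.6152) (0, 0) (42.1675, 0) (43.1043, 5.4018)]
6. shoelace: 917.7762

Area of P0's cell: 917.7762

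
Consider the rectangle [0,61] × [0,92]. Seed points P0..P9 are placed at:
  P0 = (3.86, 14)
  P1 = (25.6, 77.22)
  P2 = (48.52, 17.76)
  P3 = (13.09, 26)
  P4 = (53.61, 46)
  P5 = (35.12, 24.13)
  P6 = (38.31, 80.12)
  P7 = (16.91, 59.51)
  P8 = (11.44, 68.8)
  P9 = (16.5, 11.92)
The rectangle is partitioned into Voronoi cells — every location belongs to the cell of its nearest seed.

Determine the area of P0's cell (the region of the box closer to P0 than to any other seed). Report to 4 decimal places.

1. box [0,61]×[0,92]: [(0, 0) (61, 0) (61, 92) (0, 92)]
2. ⊥bis P0·P1 via (14.73,45.61): [(0, 50.6753) (0, 0) (61, 0) (61, 29.6987)]  |A|=2451.4092
3. ⊥bis P0·P2 via (26.19,15.88): [(23.954, 42.4381) (0, 50.6753) (0, 0) (27.527, 0)]  |A|=1191.0346
4. ⊥bis P0·P3 via (8.475,20): [(27.0457, 5.716) (0, 26.5187) (0, 0) (27.527, 0)]  |A|=437.2809
5. ⊥bis P0·P4 via (28.735,30): [(27.0457, 5.716) (0, 26.5187) (0, 0) (27.527, 0)]  |A|=437.2809
6. ⊥bis P0·P5 via (19.49,19.065): [(22.7435, 9.0252) (0, 26.5187) (0, 0) (25.6681, 0)]  |A|=417.3931
7. ⊥bis P0·P6 via (21.085,47.06): [(22.7435, 9.0252) (0, 26.5187) (0, 0) (25.6681, 0)]  |A|=417.3931
8. ⊥bis P0·P7 via (10.385,36.755): [(22.7435, 9.0252) (0, 26.5187) (0, 0) (25.6681, 0)]  |A|=417.3931
9. ⊥bis P0·P8 via (7.65,41.4): [(22.7435, 9.0252) (0, 26.5187) (0, 0) (25.6681, 0)]  |A|=417.3931
10. ⊥bis P0·P9 via (10.18,12.96): [(11.0168, 18.045) (0, 26.5187) (0, 0) (8.0473, 0)]  |A|=218.6821
11. canonical 4-gon: [(11.0168, 18.045) (0, 26.5187) (0, 0) (8.0473, 0)]
12. shoelace: 218.6821

Area of P0's cell: 218.6821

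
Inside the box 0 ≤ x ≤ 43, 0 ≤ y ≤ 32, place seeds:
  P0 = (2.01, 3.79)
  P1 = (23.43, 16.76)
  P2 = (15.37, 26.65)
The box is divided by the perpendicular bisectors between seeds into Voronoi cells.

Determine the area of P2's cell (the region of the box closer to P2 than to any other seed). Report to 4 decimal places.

1. box [0,43]×[0,32]: [(0, 0) (43, 0) (43, 32) (0, 32)]
2. ⊥bis P2·P0 via (8.69,15.22): [(0, 20.2987) (34.7326, 0) (43, 0) (43, 32) (0, 32)]  |A|=1023.4872
3. ⊥bis P2·P1 via (19.4,21.705): [(0, 20.2987) (10.293, 14.2831) (32.0325, 32) (0, 32)]  |A|=343.9782
4. canonical 4-gon: [(0, 20.2987) (10.293, 14.2831) (32.0325, 32) (0, 32)]
5. shoelace: 343.9782

Area of P2's cell: 343.9782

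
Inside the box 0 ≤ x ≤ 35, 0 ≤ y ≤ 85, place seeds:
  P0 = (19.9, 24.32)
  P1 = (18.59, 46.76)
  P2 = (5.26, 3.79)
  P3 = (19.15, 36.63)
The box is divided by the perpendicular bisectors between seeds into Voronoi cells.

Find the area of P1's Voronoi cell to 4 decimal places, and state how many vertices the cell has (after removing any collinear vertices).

Area of P1's cell: 1518.3257 (4 vertices)

1. box [0,35]×[0,85]: [(0, 0) (35, 0) (35, 85) (0, 85)]
2. ⊥bis P1·P0 via (19.245,35.54): [(0, 34.4165) (35, 36.4597) (35, 85) (0, 85)]  |A|=1734.6654
3. ⊥bis P1·P2 via (11.925,25.275): [(0, 34.4165) (35, 36.4597) (35, 85) (0, 85)]  |A|=1734.6654
4. ⊥bis P1·P3 via (18.87,41.695): [(0, 40.6518) (35, 42.5867) (35, 85) (0, 85)]  |A|=1518.3257
5. canonical 4-gon: [(0, 40.6518) (35, 42.5867) (35, 85) (0, 85)]
6. shoelace: 1518.3257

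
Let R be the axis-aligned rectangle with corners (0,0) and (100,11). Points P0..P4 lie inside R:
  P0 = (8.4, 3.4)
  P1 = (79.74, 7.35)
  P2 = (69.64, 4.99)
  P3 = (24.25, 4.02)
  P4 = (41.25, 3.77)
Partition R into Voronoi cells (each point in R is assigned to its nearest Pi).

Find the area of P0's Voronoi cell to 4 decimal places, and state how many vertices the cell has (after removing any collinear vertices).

Area of P0's cell: 178.8048 (4 vertices)

1. box [0,100]×[0,11]: [(0, 0) (100, 0) (100, 11) (0, 11)]
2. ⊥bis P0·P1 via (44.07,5.375): [(0, 0) (44.3676, 0) (43.7586, 11) (0, 11)]  |A|=484.6939
3. ⊥bis P0·P2 via (39.02,4.195): [(0, 0) (39.1289, 0) (38.8433, 11) (0, 11)]  |A|=428.8473
4. ⊥bis P0·P3 via (16.325,3.71): [(0, 0) (16.4701, 0) (16.0398, 11) (0, 11)]  |A|=178.8048
5. ⊥bis P0·P4 via (24.825,3.585): [(0, 0) (16.4701, 0) (16.0398, 11) (0, 11)]  |A|=178.8048
6. canonical 4-gon: [(0, 0) (16.4701, 0) (16.0398, 11) (0, 11)]
7. shoelace: 178.8048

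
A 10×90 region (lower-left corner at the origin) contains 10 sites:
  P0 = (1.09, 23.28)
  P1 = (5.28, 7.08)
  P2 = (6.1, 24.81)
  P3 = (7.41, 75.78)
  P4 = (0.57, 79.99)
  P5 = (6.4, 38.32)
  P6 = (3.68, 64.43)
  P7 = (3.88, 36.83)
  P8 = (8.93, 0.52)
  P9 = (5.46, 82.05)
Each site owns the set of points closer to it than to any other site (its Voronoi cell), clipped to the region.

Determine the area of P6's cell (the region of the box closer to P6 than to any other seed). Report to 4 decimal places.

Area of P6's cell: 189.1136

1. box [0,10]×[0,90]: [(0, 0) (10, 0) (10, 90) (0, 90)]
2. ⊥bis P6·P0 via (2.385,43.855): [(0, 44.0051) (10, 43.3757) (10, 90) (0, 90)]  |A|=463.0959
3. ⊥bis P6·P1 via (4.48,35.755): [(0, 44.0051) (10, 43.3757) (10, 90) (0, 90)]  |A|=463.0959
4. ⊥bis P6·P2 via (4.89,44.62): [(0, 44.3213) (10, 44.9321) (10, 90) (0, 90)]  |A|=453.7328
5. ⊥bis P6·P3 via (5.545,70.105): [(0, 71.9273) (0, 44.3213) (10, 44.9321) (10, 68.6409)]  |A|=256.5739
6. ⊥bis P6·P4 via (2.125,72.21): [(0.2687, 71.839) (0, 71.7853) (0, 44.3213) (10, 44.9321) (10, 68.6409)]  |A|=256.5548
7. ⊥bis P6·P5 via (5.04,51.375): [(0.2687, 71.839) (0, 71.7853) (0, 50.85) (10, 51.8917) (10, 68.6409)]  |A|=189.1136
8. ⊥bis P6·P7 via (3.78,50.63): [(0.2687, 71.839) (0, 71.7853) (0, 50.85) (10, 51.8917) (10, 68.6409)]  |A|=189.1136
9. ⊥bis P6·P8 via (6.305,32.475): [(0.2687, 71.839) (0, 71.7853) (0, 50.85) (10, 51.8917) (10, 68.6409)]  |A|=189.1136
10. ⊥bis P6·P9 via (4.57,73.24): [(0.2687, 71.839) (0, 71.7853) (0, 50.85) (10, 51.8917) (10, 68.6409)]  |A|=189.1136
11. canonical 5-gon: [(0.2687, 71.839) (0, 71.7853) (0, 50.85) (10, 51.8917) (10, 68.6409)]
12. shoelace: 189.1136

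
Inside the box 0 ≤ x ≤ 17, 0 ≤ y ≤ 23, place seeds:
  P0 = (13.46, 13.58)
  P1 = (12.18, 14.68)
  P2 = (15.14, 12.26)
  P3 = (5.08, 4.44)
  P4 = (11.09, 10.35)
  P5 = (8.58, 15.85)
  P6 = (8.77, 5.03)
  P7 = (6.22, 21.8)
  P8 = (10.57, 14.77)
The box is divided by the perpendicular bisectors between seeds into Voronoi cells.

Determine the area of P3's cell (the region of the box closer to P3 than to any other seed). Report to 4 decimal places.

Area of P3's cell: 76.1200

1. box [0,17]×[0,23]: [(0, 0) (17, 0) (17, 23) (0, 23)]
2. ⊥bis P3·P0 via (9.27,9.01): [(0, 17.5092) (0, 0) (17, 0) (17, 1.9228)]  |A|=165.1716
3. ⊥bis P3·P1 via (8.63,9.56): [(8.7946, 9.4459) (0, 15.5437) (0, 0) (17, 0) (17, 1.9228)]  |A|=156.5287
4. ⊥bis P3·P2 via (10.11,8.35): [(10.408, 7.9666) (8.7946, 9.4459) (0, 15.5437) (0, 0) (16.6008, 0)]  |A|=148.601
5. ⊥bis P3·P4 via (8.085,7.395): [(0.226, 15.387) (0, 15.5437) (0, 0) (15.357, 0)]  |A|=119.905
6. ⊥bis P3·P5 via (6.83,10.145): [(4.7548, 10.7816) (0, 12.2401) (0, 0) (15.357, 0)]  |A|=111.8855
7. ⊥bis P3·P6 via (6.925,4.735): [(6.1919, 9.3202) (4.7548, 10.7816) (0, 12.2401) (0, 0) (7.6821, 0)]  |A|=76.12
8. ⊥bis P3·P7 via (5.65,13.12): [(6.1919, 9.3202) (4.7548, 10.7816) (0, 12.2401) (0, 0) (7.6821, 0)]  |A|=76.12
9. ⊥bis P3·P8 via (7.825,9.605): [(6.1919, 9.3202) (4.7548, 10.7816) (0, 12.2401) (0, 0) (7.6821, 0)]  |A|=76.12
10. canonical 5-gon: [(6.1919, 9.3202) (4.7548, 10.7816) (0, 12.2401) (0, 0) (7.6821, 0)]
11. shoelace: 76.12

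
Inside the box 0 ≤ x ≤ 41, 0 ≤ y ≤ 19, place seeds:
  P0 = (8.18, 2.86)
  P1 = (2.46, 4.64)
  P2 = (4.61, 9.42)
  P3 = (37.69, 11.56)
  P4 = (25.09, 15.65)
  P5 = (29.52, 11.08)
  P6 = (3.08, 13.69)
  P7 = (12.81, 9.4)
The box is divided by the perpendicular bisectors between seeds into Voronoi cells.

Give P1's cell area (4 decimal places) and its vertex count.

Area of P1's cell: 38.1429 (4 vertices)

1. box [0,41]×[0,19]: [(0, 0) (41, 0) (41, 19) (0, 19)]
2. ⊥bis P1·P0 via (5.32,3.75): [(0, 0) (4.153, 0) (10.0656, 19) (0, 19)]  |A|=135.0774
3. ⊥bis P1·P2 via (3.535,7.03): [(0, 8.62) (0, 0) (4.153, 0) (5.9962, 5.923)]  |A|=38.1429
4. ⊥bis P1·P3 via (20.075,8.1): [(0, 8.62) (0, 0) (4.153, 0) (5.9962, 5.923)]  |A|=38.1429
5. ⊥bis P1·P4 via (13.775,10.145): [(0, 8.62) (0, 0) (4.153, 0) (5.9962, 5.923)]  |A|=38.1429
6. ⊥bis P1·P5 via (15.99,7.86): [(0, 8.62) (0, 0) (4.153, 0) (5.9962, 5.923)]  |A|=38.1429
7. ⊥bis P1·P6 via (2.77,9.165): [(0, 8.62) (0, 0) (4.153, 0) (5.9962, 5.923)]  |A|=38.1429
8. ⊥bis P1·P7 via (7.635,7.02): [(0, 8.62) (0, 0) (4.153, 0) (5.9962, 5.923)]  |A|=38.1429
9. canonical 4-gon: [(0, 8.62) (0, 0) (4.153, 0) (5.9962, 5.923)]
10. shoelace: 38.1429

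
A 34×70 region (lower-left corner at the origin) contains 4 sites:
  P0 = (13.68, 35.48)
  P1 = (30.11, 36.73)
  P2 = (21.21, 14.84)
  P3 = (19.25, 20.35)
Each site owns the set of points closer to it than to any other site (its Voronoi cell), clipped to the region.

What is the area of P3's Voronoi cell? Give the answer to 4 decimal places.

1. box [0,34]×[0,70]: [(0, 0) (34, 0) (34, 70) (0, 70)]
2. ⊥bis P3·P0 via (16.465,27.915): [(0, 21.8535) (0, 0) (34, 0) (34, 34.3704)]  |A|=955.8065
3. ⊥bis P3·P1 via (24.68,28.54): [(22.3532, 30.0827) (0, 21.8535) (0, 0) (34, 0) (34, 22.3608)]  |A|=885.8698
4. ⊥bis P3·P2 via (20.23,17.595): [(33.87, 22.447) (22.3532, 30.0827) (0, 21.8535) (0, 10.3988)]  |A|=326.7133
5. canonical 4-gon: [(33.87, 22.447) (22.3532, 30.0827) (0, 21.8535) (0, 10.3988)]
6. shoelace: 326.7133

Area of P3's cell: 326.7133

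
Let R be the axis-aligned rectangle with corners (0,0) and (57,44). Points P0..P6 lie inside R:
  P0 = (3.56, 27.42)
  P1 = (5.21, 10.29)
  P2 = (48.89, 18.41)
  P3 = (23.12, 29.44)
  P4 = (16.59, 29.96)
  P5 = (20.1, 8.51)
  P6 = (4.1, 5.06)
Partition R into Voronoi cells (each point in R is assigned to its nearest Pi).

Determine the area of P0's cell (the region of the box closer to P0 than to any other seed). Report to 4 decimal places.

Area of P0's cell: 238.1080

1. box [0,57]×[0,44]: [(0, 0) (57, 0) (57, 44) (0, 44)]
2. ⊥bis P0·P1 via (4.385,18.855): [(0, 18.4326) (57, 23.923) (57, 44) (0, 44)]  |A|=1300.8648
3. ⊥bis P0·P2 via (26.225,22.915): [(0, 18.4326) (25.8286, 20.9205) (30.416, 44) (0, 44)]  |A|=681.1768
4. ⊥bis P0·P3 via (13.34,28.43): [(0, 18.4326) (14.2309, 19.8034) (11.7321, 44) (0, 44)]  |A|=323.8613
5. ⊥bis P0·P4 via (10.075,28.69): [(0, 18.4326) (11.852, 19.5742) (7.0905, 44) (0, 44)]  |A|=238.108
6. ⊥bis P0·P5 via (11.83,17.965): [(0, 18.4326) (11.852, 19.5742) (7.0905, 44) (0, 44)]  |A|=238.108
7. ⊥bis P0·P6 via (3.83,16.24): [(0, 18.4326) (11.852, 19.5742) (7.0905, 44) (0, 44)]  |A|=238.108
8. canonical 4-gon: [(0, 18.4326) (11.852, 19.5742) (7.0905, 44) (0, 44)]
9. shoelace: 238.108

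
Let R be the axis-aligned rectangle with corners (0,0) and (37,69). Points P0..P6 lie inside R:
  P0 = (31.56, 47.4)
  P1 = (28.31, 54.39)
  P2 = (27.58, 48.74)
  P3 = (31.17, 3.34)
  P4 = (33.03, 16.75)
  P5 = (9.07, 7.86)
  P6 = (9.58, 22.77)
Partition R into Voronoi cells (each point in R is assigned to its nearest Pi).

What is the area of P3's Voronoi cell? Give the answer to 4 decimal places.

Area of P3's cell: 177.3464

1. box [0,37]×[0,69]: [(0, 0) (37, 0) (37, 69) (0, 69)]
2. ⊥bis P3·P0 via (31.365,25.37): [(0, 25.6476) (0, 0) (37, 0) (37, 25.3201)]  |A|=942.9034
3. ⊥bis P3·P1 via (29.74,28.865): [(0, 25.6476) (0, 0) (37, 0) (37, 25.3201)]  |A|=942.9034
4. ⊥bis P3·P2 via (29.375,26.04): [(21.9553, 25.4533) (0, 23.7172) (0, 0) (37, 0) (37, 25.3201)]  |A|=921.7115
5. ⊥bis P3·P4 via (32.1,10.045): [(0, 14.4973) (0, 0) (37, 0) (37, 9.3654)]  |A|=441.4601
6. ⊥bis P3·P5 via (20.12,5.6): [(21.3345, 11.5382) (18.9747, 0) (37, 0) (37, 9.3654)]  |A|=177.3464
7. ⊥bis P3·P6 via (20.375,13.055): [(21.3345, 11.5382) (18.9747, 0) (37, 0) (37, 9.3654)]  |A|=177.3464
8. canonical 4-gon: [(21.3345, 11.5382) (18.9747, 0) (37, 0) (37, 9.3654)]
9. shoelace: 177.3464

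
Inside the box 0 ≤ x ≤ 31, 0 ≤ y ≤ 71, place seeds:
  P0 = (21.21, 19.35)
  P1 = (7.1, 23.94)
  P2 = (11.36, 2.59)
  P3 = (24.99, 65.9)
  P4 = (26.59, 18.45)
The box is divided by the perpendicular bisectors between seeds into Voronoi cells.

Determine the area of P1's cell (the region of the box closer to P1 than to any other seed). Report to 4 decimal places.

Area of P1's cell: 581.5883

1. box [0,31]×[0,71]: [(0, 0) (31, 0) (31, 71) (0, 71)]
2. ⊥bis P1·P0 via (14.155,21.645): [(0, 0) (7.1139, 0) (30.2102, 71) (0, 71)]  |A|=1325.0054
3. ⊥bis P1·P2 via (9.23,13.265): [(0, 11.4233) (11.5816, 13.7342) (30.2102, 71) (0, 71)]  |A|=1210.0035
4. ⊥bis P1·P3 via (16.045,44.92): [(0, 51.7609) (0, 11.4233) (11.5816, 13.7342) (21.0344, 42.7927)]  |A|=581.5883
5. ⊥bis P1·P4 via (16.845,21.195): [(0, 51.7609) (0, 11.4233) (11.5816, 13.7342) (21.0344, 42.7927)]  |A|=581.5883
6. canonical 4-gon: [(0, 51.7609) (0, 11.4233) (11.5816, 13.7342) (21.0344, 42.7927)]
7. shoelace: 581.5883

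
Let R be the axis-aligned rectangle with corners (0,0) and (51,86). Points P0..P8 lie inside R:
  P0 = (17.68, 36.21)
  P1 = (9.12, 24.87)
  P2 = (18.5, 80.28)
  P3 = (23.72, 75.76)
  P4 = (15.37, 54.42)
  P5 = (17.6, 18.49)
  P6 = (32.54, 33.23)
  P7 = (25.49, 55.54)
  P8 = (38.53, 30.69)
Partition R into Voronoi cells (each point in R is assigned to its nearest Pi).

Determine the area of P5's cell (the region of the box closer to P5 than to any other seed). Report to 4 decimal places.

Area of P5's cell: 724.9373

1. box [0,51]×[0,86]: [(0, 0) (51, 0) (51, 86) (0, 86)]
2. ⊥bis P5·P0 via (17.64,27.35): [(0, 27.4296) (0, 0) (51, 0) (51, 27.1994)]  |A|=1393.0402
3. ⊥bis P5·P1 via (13.36,21.68): [(17.6259, 27.3501) (0, 3.9225) (0, 0) (51, 0) (51, 27.1994)]  |A|=1185.8728
4. ⊥bis P5·P2 via (18.05,49.385): [(17.6259, 27.3501) (0, 3.9225) (0, 0) (51, 0) (51, 27.1994)]  |A|=1185.8728
5. ⊥bis P5·P3 via (20.66,47.125): [(17.6259, 27.3501) (0, 3.9225) (0, 0) (51, 0) (51, 27.1994)]  |A|=1185.8728
6. ⊥bis P5·P4 via (16.485,36.455): [(17.6259, 27.3501) (0, 3.9225) (0, 0) (51, 0) (51, 27.1994)]  |A|=1185.8728
7. ⊥bis P5·P6 via (25.07,25.86): [(23.6266, 27.323) (17.6259, 27.3501) (0, 3.9225) (0, 0) (50.5838, 0)]  |A|=807.9174
8. ⊥bis P5·P7 via (21.545,37.015): [(23.6266, 27.323) (17.6259, 27.3501) (0, 3.9225) (0, 0) (50.5838, 0)]  |A|=807.9174
9. ⊥bis P5·P8 via (28.065,24.59): [(30.5801, 20.2751) (23.6266, 27.323) (17.6259, 27.3501) (0, 3.9225) (0, 0) (42.3984, 0)]  |A|=724.9373
10. canonical 6-gon: [(30.5801, 20.2751) (23.6266, 27.323) (17.6259, 27.3501) (0, 3.9225) (0, 0) (42.3984, 0)]
11. shoelace: 724.9373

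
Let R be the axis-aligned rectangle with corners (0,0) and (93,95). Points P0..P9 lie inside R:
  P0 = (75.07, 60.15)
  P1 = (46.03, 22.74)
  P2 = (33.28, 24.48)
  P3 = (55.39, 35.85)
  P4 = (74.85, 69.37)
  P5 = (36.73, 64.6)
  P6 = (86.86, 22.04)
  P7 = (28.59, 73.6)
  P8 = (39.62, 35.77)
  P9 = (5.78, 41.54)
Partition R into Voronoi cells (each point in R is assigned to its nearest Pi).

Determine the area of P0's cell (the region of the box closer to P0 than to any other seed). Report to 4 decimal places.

Area of P0's cell: 734.0729

1. box [0,93]×[0,95]: [(0, 0) (93, 0) (93, 95) (0, 95)]
2. ⊥bis P0·P1 via (60.55,41.445): [(0, 88.4477) (93, 16.2553) (93, 95) (0, 95)]  |A|=3966.3109
3. ⊥bis P0·P2 via (54.175,42.315): [(43.8573, 54.4029) (93, 16.2553) (93, 95) (9.2055, 95)]  |A|=3635.7693
4. ⊥bis P0·P3 via (65.23,48): [(13.7041, 89.7296) (93, 25.5097) (93, 95) (9.2055, 95)]  |A|=2975.9613
5. ⊥bis P0·P4 via (74.96,64.76): [(45.4062, 64.0548) (93, 25.5097) (93, 65.1905)]  |A|=944.2778
6. ⊥bis P0·P5 via (55.9,62.375): [(56.1247, 64.3106) (55.1766, 56.142) (93, 25.5097) (93, 65.1905)]  |A|=900.6222
7. ⊥bis P0·P6 via (80.965,41.095): [(56.1247, 64.3106) (55.1766, 56.142) (75.7486, 39.4812) (93, 44.8182) (93, 65.1905)]  |A|=734.0729
8. ⊥bis P0·P7 via (51.83,66.875): [(56.1247, 64.3106) (55.1766, 56.142) (75.7486, 39.4812) (93, 44.8182) (93, 65.1905)]  |A|=734.0729
9. ⊥bis P0·P8 via (57.345,47.96): [(56.1247, 64.3106) (55.1766, 56.142) (75.7486, 39.4812) (93, 44.8182) (93, 65.1905)]  |A|=734.0729
10. ⊥bis P0·P9 via (40.425,50.845): [(56.1247, 64.3106) (55.1766, 56.142) (75.7486, 39.4812) (93, 44.8182) (93, 65.1905)]  |A|=734.0729
11. canonical 5-gon: [(56.1247, 64.3106) (55.1766, 56.142) (75.7486, 39.4812) (93, 44.8182) (93, 65.1905)]
12. shoelace: 734.0729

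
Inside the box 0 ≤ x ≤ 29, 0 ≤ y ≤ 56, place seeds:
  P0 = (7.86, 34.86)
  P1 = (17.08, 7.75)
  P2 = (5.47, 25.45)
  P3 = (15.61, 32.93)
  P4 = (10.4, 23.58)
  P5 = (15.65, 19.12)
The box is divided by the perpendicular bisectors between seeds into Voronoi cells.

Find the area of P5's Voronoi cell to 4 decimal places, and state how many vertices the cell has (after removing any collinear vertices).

Area of P5's cell: 215.8001 (4 vertices)

1. box [0,29]×[0,56]: [(0, 0) (29, 0) (29, 56) (0, 56)]
2. ⊥bis P5·P0 via (11.755,26.99): [(0, 21.1722) (0, 0) (29, 0) (29, 35.5249)]  |A|=822.1079
3. ⊥bis P5·P1 via (16.365,13.435): [(0, 21.1722) (0, 11.3768) (29, 15.0241) (29, 35.5249)]  |A|=439.2951
4. ⊥bis P5·P2 via (10.56,22.285): [(14.2549, 28.2273) (4.0976, 11.8921) (29, 15.0241) (29, 35.5249)]  |A|=338.6278
5. ⊥bis P5·P3 via (15.63,26.025): [(12.8806, 26.017) (4.0976, 11.8921) (29, 15.0241) (29, 26.0637)]  |A|=251.0937
6. ⊥bis P5·P4 via (13.025,21.35): [(16.9999, 26.029) (5.0971, 12.0178) (29, 15.0241) (29, 26.0637)]  |A|=215.8001
7. canonical 4-gon: [(16.9999, 26.029) (5.0971, 12.0178) (29, 15.0241) (29, 26.0637)]
8. shoelace: 215.8001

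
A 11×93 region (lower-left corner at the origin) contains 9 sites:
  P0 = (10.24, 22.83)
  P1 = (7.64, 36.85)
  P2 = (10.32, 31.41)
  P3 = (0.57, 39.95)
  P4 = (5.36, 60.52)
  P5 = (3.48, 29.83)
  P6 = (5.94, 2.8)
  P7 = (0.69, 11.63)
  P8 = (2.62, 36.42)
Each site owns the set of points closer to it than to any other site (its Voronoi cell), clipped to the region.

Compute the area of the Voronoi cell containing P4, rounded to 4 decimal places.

Area of P4's cell: 476.0437

1. box [0,11]×[0,93]: [(0, 0) (11, 0) (11, 93) (0, 93)]
2. ⊥bis P4·P0 via (7.8,41.675): [(0, 40.6651) (11, 42.0893) (11, 93) (0, 93)]  |A|=567.8508
3. ⊥bis P4·P1 via (6.5,48.685): [(0, 48.0589) (11, 49.1185) (11, 93) (0, 93)]  |A|=488.5246
4. ⊥bis P4·P2 via (7.84,45.965): [(0, 48.0589) (11, 49.1185) (11, 93) (0, 93)]  |A|=488.5246
5. ⊥bis P4·P3 via (2.965,50.235): [(0, 50.9254) (8.7079, 48.8977) (11, 49.1185) (11, 93) (0, 93)]  |A|=476.0437
6. ⊥bis P4·P5 via (4.42,45.175): [(0, 50.9254) (8.7079, 48.8977) (11, 49.1185) (11, 93) (0, 93)]  |A|=476.0437
7. ⊥bis P4·P6 via (5.65,31.66): [(0, 50.9254) (8.7079, 48.8977) (11, 49.1185) (11, 93) (0, 93)]  |A|=476.0437
8. ⊥bis P4·P7 via (3.025,36.075): [(0, 50.9254) (8.7079, 48.8977) (11, 49.1185) (11, 93) (0, 93)]  |A|=476.0437
9. ⊥bis P4·P8 via (3.99,48.47): [(0, 50.9254) (8.7079, 48.8977) (11, 49.1185) (11, 93) (0, 93)]  |A|=476.0437
10. canonical 5-gon: [(0, 50.9254) (8.7079, 48.8977) (11, 49.1185) (11, 93) (0, 93)]
11. shoelace: 476.0437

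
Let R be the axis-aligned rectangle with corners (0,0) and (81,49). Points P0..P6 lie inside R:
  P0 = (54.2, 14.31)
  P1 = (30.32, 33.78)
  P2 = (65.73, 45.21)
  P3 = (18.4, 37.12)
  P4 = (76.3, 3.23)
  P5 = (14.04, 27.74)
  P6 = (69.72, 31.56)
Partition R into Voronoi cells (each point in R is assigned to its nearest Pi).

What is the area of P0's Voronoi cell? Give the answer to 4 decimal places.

Area of P0's cell: 849.7066

1. box [0,81]×[0,49]: [(0, 0) (81, 0) (81, 49) (0, 49)]
2. ⊥bis P0·P1 via (42.26,24.045): [(22.6555, 0) (81, 0) (81, 49) (62.6065, 49)]  |A|=1880.0823
3. ⊥bis P0·P2 via (59.965,29.76): [(49.9626, 33.4923) (22.6555, 0) (81, 0) (81, 21.911)]  |A|=1317.076
4. ⊥bis P0·P3 via (36.3,25.715): [(49.9626, 33.4923) (22.6555, 0) (81, 0) (81, 21.911)]  |A|=1317.076
5. ⊥bis P0·P4 via (65.25,8.77): [(73.2822, 24.7908) (49.9626, 33.4923) (22.6555, 0) (60.8531, 0)]  |A|=982.7938
6. ⊥bis P0·P5 via (34.12,21.025): [(73.2822, 24.7908) (49.9626, 33.4923) (30.1719, 9.2189) (27.089, 0) (60.8531, 0)]  |A|=962.3577
7. ⊥bis P0·P6 via (61.96,22.935): [(69.1214, 16.4918) (50.4125, 33.3244) (49.9626, 33.4923) (30.1719, 9.2189) (27.089, 0) (60.8531, 0)]  |A|=849.7066
8. canonical 6-gon: [(69.1214, 16.4918) (50.4125, 33.3244) (49.9626, 33.4923) (30.1719, 9.2189) (27.089, 0) (60.8531, 0)]
9. shoelace: 849.7066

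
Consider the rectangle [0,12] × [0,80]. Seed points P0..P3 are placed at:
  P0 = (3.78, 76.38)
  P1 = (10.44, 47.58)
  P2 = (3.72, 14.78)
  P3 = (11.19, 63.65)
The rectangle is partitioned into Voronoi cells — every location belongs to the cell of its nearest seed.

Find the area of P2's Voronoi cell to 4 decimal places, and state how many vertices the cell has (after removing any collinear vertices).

Area of P2's cell: 376.8152 (4 vertices)

1. box [0,12]×[0,80]: [(0, 0) (12, 0) (12, 80) (0, 80)]
2. ⊥bis P2·P0 via (3.75,45.58): [(0, 45.5837) (0, 0) (12, 0) (12, 45.572)]  |A|=546.9337
3. ⊥bis P2·P1 via (7.08,31.18): [(0, 32.6305) (0, 0) (12, 0) (12, 30.172)]  |A|=376.8152
4. ⊥bis P2·P3 via (7.455,39.215): [(0, 32.6305) (0, 0) (12, 0) (12, 30.172)]  |A|=376.8152
5. canonical 4-gon: [(0, 32.6305) (0, 0) (12, 0) (12, 30.172)]
6. shoelace: 376.8152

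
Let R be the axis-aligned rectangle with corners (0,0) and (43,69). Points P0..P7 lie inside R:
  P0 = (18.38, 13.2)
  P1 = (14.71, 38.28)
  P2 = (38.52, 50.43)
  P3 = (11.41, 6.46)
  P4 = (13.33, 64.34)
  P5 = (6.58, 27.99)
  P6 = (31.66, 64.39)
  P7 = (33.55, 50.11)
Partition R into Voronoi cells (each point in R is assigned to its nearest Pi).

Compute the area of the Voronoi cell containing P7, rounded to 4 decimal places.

Area of P7's cell: 308.3513

1. box [0,43]×[0,69]: [(0, 0) (43, 0) (43, 69) (0, 69)]
2. ⊥bis P7·P0 via (25.965,31.655): [(0, 42.3266) (43, 24.6536) (43, 69) (0, 69)]  |A|=1526.9251
3. ⊥bis P7·P1 via (24.13,44.195): [(34.1048, 28.3096) (43, 24.6536) (43, 69) (8.5545, 69)]  |A|=898.0376
4. ⊥bis P7·P2 via (36.035,50.27): [(34.1048, 28.3096) (37.5399, 26.8977) (34.829, 69) (8.5545, 69)]  |A|=604.9609
5. ⊥bis P7·P3 via (22.48,28.285): [(34.1048, 28.3096) (37.5399, 26.8977) (34.829, 69) (8.5545, 69)]  |A|=604.9609
6. ⊥bis P7·P4 via (23.44,57.225): [(19.4808, 51.5992) (34.1048, 28.3096) (37.5399, 26.8977) (34.829, 69) (31.7268, 69)]  |A|=403.3523
7. ⊥bis P7·P5 via (20.065,39.05): [(19.4808, 51.5992) (34.1048, 28.3096) (37.5399, 26.8977) (34.829, 69) (31.7268, 69)]  |A|=403.3523
8. ⊥bis P7·P6 via (32.605,57.25): [(22.518, 55.915) (19.4808, 51.5992) (34.1048, 28.3096) (37.5399, 26.8977) (35.5604, 57.6412)]  |A|=308.3513
9. canonical 5-gon: [(22.518, 55.915) (19.4808, 51.5992) (34.1048, 28.3096) (37.5399, 26.8977) (35.5604, 57.6412)]
10. shoelace: 308.3513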